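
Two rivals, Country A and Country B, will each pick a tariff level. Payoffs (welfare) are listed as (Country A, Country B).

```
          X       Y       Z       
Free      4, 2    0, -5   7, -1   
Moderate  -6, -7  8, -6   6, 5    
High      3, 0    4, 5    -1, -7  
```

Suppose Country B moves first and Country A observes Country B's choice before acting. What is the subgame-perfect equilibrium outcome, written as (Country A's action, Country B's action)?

(Free, X)

Country A best-responds to each possible Country B move:
- X → Country A plays Free (best of 4, -6, 3); Country B gets 2.
- Y → Country A plays Moderate (best of 0, 8, 4); Country B gets -6.
- Z → Country A plays Free (best of 7, 6, -1); Country B gets -1.
Country B's induced payoffs are 2, -6, -1, so Country B commits to X. Subgame-perfect outcome: (Free, X) with payoffs (4, 2).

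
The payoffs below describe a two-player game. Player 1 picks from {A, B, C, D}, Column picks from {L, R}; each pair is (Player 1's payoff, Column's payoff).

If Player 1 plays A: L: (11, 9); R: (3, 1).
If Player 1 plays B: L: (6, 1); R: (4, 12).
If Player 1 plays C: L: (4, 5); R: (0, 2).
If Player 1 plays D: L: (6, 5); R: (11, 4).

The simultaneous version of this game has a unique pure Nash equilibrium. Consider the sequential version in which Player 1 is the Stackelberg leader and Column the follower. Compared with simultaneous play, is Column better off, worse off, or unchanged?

unchanged

Backward induction with Player 1 moving first.
- A → Column plays L (best of 9, 1); Player 1 gets 11.
- B → Column plays R (best of 1, 12); Player 1 gets 4.
- C → Column plays L (best of 5, 2); Player 1 gets 4.
- D → Column plays L (best of 5, 4); Player 1 gets 6.
Maximizing over 11, 4, 4, 6, Player 1 chooses A. Subgame-perfect outcome: (A, L) with payoffs (11, 9).
Under simultaneous play:
Player 1's best replies: L→A; R→D.
Column's best replies: A→L; B→R; C→L; D→L.
Only (A, L) has each player best-responding; Nash payoffs (11, 9).
Column earns 9 sequentially versus 9 at the Nash outcome: unchanged.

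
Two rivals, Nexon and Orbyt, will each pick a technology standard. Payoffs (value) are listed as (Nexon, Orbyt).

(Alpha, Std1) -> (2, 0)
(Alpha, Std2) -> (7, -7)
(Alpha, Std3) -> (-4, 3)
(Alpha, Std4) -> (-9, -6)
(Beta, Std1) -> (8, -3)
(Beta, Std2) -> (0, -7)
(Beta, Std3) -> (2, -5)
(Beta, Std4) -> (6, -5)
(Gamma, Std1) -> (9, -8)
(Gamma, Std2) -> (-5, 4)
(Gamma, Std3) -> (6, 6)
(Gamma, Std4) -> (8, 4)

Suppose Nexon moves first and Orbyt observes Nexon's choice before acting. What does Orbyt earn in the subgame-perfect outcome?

-3

Solve by backward induction (Nexon leads).
- Alpha: Orbyt compares 0, -7, 3, -6 and picks Std3; Nexon would get -4.
- Beta: Orbyt compares -3, -7, -5, -5 and picks Std1; Nexon would get 8.
- Gamma: Orbyt compares -8, 4, 6, 4 and picks Std3; Nexon would get 6.
Among -4, 8, 6, the best is 8 at Beta. Subgame-perfect outcome: (Beta, Std1) with payoffs (8, -3).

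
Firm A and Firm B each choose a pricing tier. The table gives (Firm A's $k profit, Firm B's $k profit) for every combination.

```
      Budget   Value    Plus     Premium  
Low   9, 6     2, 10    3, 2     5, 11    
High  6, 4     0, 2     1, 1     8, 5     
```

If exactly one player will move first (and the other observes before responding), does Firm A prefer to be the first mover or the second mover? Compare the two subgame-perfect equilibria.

If Firm A leads: Firm B's best replies are Low→Premium, High→Premium; Firm A's induced payoffs 5, 8; outcome (High, Premium), payoffs (8, 5).
If Firm B leads: Firm A's best replies are Budget→Low, Value→Low, Plus→Low, Premium→High; Firm B's induced payoffs 6, 10, 2, 5; outcome (Low, Value), payoffs (2, 10).
Firm A gets 8 moving first and 2 moving second, so Firm A prefers to move first.

first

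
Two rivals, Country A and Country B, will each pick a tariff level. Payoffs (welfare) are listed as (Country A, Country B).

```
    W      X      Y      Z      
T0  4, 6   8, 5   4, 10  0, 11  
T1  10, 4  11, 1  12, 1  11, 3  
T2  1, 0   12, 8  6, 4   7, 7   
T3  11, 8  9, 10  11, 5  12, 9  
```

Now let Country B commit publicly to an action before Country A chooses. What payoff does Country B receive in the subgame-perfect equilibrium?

9

Work backward from Country A's decision.
- W: Country A compares 4, 10, 1, 11 and picks T3; Country B would get 8.
- X: Country A compares 8, 11, 12, 9 and picks T2; Country B would get 8.
- Y: Country A compares 4, 12, 6, 11 and picks T1; Country B would get 1.
- Z: Country A compares 0, 11, 7, 12 and picks T3; Country B would get 9.
Maximizing over 8, 8, 1, 9, Country B chooses Z. Subgame-perfect outcome: (T3, Z) with payoffs (12, 9).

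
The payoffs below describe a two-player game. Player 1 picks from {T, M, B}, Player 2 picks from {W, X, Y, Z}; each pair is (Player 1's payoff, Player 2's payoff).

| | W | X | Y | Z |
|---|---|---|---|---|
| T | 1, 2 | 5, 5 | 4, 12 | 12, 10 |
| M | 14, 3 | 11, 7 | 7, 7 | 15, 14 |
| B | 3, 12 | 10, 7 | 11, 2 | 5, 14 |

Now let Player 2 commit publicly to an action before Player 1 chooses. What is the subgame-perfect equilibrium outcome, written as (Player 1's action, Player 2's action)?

Work backward from Player 1's decision.
- W → Player 1 plays M (best of 1, 14, 3); Player 2 gets 3.
- X → Player 1 plays M (best of 5, 11, 10); Player 2 gets 7.
- Y → Player 1 plays B (best of 4, 7, 11); Player 2 gets 2.
- Z → Player 1 plays M (best of 12, 15, 5); Player 2 gets 14.
Among 3, 7, 2, 14, the best is 14 at Z. Subgame-perfect outcome: (M, Z) with payoffs (15, 14).

(M, Z)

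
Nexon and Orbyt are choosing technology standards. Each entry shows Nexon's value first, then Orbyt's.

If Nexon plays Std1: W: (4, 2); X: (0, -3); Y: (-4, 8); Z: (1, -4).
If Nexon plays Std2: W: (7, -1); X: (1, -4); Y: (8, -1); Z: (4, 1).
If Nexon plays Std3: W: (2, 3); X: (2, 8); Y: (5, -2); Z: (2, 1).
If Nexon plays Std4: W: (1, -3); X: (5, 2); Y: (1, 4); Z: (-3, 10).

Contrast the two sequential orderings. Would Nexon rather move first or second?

If Nexon leads: Orbyt's best replies are Std1→Y, Std2→Z, Std3→X, Std4→Z; Nexon's induced payoffs -4, 4, 2, -3; outcome (Std2, Z), payoffs (4, 1).
If Orbyt leads: Nexon's best replies are W→Std2, X→Std4, Y→Std2, Z→Std2; Orbyt's induced payoffs -1, 2, -1, 1; outcome (Std4, X), payoffs (5, 2).
Nexon gets 4 moving first and 5 moving second, so Nexon prefers to move second.

second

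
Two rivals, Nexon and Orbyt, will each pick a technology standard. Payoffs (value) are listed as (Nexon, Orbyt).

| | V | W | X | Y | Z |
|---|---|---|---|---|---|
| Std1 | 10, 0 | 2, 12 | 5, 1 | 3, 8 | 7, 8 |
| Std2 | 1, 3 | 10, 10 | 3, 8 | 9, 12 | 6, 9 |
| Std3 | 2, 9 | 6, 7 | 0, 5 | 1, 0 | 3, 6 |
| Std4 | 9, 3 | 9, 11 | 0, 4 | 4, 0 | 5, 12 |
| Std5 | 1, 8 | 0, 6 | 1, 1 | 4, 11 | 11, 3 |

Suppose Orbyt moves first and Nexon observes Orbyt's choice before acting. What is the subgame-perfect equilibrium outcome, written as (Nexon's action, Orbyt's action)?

(Std2, Y)

Backward induction with Orbyt moving first.
- V → Nexon plays Std1 (best of 10, 1, 2, 9, 1); Orbyt gets 0.
- W → Nexon plays Std2 (best of 2, 10, 6, 9, 0); Orbyt gets 10.
- X → Nexon plays Std1 (best of 5, 3, 0, 0, 1); Orbyt gets 1.
- Y → Nexon plays Std2 (best of 3, 9, 1, 4, 4); Orbyt gets 12.
- Z → Nexon plays Std5 (best of 7, 6, 3, 5, 11); Orbyt gets 3.
Maximizing over 0, 10, 1, 12, 3, Orbyt chooses Y. Subgame-perfect outcome: (Std2, Y) with payoffs (9, 12).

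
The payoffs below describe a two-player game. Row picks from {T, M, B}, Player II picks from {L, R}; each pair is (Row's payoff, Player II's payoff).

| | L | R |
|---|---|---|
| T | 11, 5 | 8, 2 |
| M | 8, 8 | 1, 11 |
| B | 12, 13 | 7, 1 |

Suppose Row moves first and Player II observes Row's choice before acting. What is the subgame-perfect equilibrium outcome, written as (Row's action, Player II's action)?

Player II best-responds to each possible Row move:
- T: Player II compares 5, 2 and picks L; Row would get 11.
- M: Player II compares 8, 11 and picks R; Row would get 1.
- B: Player II compares 13, 1 and picks L; Row would get 12.
Among 11, 1, 12, the best is 12 at B. Subgame-perfect outcome: (B, L) with payoffs (12, 13).

(B, L)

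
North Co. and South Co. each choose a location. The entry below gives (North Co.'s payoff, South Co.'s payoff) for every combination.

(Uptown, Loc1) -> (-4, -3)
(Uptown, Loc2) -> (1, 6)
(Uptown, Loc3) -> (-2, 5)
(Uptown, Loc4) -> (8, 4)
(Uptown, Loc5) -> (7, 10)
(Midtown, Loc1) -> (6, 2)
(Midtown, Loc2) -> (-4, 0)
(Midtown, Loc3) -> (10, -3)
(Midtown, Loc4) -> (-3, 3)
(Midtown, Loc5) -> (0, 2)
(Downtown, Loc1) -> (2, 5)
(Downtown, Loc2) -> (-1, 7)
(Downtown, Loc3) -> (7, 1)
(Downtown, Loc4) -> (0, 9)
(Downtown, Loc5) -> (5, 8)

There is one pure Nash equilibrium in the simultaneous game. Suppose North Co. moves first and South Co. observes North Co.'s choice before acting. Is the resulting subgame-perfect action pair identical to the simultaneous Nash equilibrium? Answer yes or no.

yes

Backward induction with North Co. moving first.
- Uptown: BR = Loc5, leader payoff 7.
- Midtown: BR = Loc4, leader payoff -3.
- Downtown: BR = Loc4, leader payoff 0.
Among 7, -3, 0, the best is 7 at Uptown. Subgame-perfect outcome: (Uptown, Loc5) with payoffs (7, 10).
For the simultaneous game, intersect best replies.
North Co.'s best replies: Loc1→Midtown; Loc2→Uptown; Loc3→Midtown; Loc4→Uptown; Loc5→Uptown.
South Co.'s best replies: Uptown→Loc5; Midtown→Loc4; Downtown→Loc4.
The unique mutual best reply is (Uptown, Loc5), giving (7, 10).
Sequential outcome (Uptown, Loc5) coincides with the Nash profile (Uptown, Loc5).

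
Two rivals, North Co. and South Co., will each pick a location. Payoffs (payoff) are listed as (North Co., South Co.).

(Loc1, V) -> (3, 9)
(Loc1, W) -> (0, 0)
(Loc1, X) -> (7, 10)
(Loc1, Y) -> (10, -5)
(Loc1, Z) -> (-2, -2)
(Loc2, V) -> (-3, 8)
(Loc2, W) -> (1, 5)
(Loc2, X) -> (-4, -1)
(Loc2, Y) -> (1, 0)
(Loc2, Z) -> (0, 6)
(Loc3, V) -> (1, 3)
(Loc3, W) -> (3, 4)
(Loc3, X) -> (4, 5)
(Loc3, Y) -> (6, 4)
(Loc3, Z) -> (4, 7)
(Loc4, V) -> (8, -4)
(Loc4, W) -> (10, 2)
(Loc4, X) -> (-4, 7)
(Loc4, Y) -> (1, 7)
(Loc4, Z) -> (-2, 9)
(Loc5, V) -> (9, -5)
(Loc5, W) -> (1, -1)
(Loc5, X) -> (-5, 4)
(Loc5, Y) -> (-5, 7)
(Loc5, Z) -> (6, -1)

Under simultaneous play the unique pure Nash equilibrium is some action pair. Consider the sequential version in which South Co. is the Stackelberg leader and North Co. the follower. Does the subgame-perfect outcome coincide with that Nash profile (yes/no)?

North Co. best-responds to each possible South Co. move:
- V: BR = Loc5, leader payoff -5.
- W: BR = Loc4, leader payoff 2.
- X: BR = Loc1, leader payoff 10.
- Y: BR = Loc1, leader payoff -5.
- Z: BR = Loc5, leader payoff -1.
South Co.'s induced payoffs are -5, 2, 10, -5, -1, so South Co. commits to X. Subgame-perfect outcome: (Loc1, X) with payoffs (7, 10).
Now find the simultaneous Nash equilibrium.
North Co.'s best replies: V→Loc5; W→Loc4; X→Loc1; Y→Loc1; Z→Loc5.
South Co.'s best replies: Loc1→X; Loc2→V; Loc3→Z; Loc4→Z; Loc5→Y.
Only (Loc1, X) has each player best-responding; Nash payoffs (7, 10).
Sequential outcome (Loc1, X) coincides with the Nash profile (Loc1, X).

yes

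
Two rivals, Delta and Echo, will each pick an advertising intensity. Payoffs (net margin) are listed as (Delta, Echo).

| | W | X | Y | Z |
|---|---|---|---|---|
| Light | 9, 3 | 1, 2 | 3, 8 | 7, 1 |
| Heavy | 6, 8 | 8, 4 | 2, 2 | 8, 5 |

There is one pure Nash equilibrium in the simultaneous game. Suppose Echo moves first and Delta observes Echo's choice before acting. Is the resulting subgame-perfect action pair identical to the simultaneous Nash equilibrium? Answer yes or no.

yes

Solve by backward induction (Echo leads).
- W → Delta plays Light (best of 9, 6); Echo gets 3.
- X → Delta plays Heavy (best of 1, 8); Echo gets 4.
- Y → Delta plays Light (best of 3, 2); Echo gets 8.
- Z → Delta plays Heavy (best of 7, 8); Echo gets 5.
Among 3, 4, 8, 5, the best is 8 at Y. Subgame-perfect outcome: (Light, Y) with payoffs (3, 8).
Under simultaneous play:
Delta's best replies: W→Light; X→Heavy; Y→Light; Z→Heavy.
Echo's best replies: Light→Y; Heavy→W.
The unique mutual best reply is (Light, Y), giving (3, 8).
Sequential outcome (Light, Y) coincides with the Nash profile (Light, Y).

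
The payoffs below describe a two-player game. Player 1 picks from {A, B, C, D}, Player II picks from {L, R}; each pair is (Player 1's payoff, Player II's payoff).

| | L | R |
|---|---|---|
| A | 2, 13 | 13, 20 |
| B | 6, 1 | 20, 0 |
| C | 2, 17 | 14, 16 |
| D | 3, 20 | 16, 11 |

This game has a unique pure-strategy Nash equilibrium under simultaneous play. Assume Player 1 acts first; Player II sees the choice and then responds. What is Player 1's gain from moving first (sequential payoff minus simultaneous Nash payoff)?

7

Work backward from Player II's decision.
- A: Player II compares 13, 20 and picks R; Player 1 would get 13.
- B: Player II compares 1, 0 and picks L; Player 1 would get 6.
- C: Player II compares 17, 16 and picks L; Player 1 would get 2.
- D: Player II compares 20, 11 and picks L; Player 1 would get 3.
Maximizing over 13, 6, 2, 3, Player 1 chooses A. Subgame-perfect outcome: (A, R) with payoffs (13, 20).
Now find the simultaneous Nash equilibrium.
Player 1's best replies: L→B; R→B.
Player II's best replies: A→R; B→L; C→L; D→L.
Only (B, L) has each player best-responding; Nash payoffs (6, 1).
Player 1's commitment gain: 13 − 6 = 7.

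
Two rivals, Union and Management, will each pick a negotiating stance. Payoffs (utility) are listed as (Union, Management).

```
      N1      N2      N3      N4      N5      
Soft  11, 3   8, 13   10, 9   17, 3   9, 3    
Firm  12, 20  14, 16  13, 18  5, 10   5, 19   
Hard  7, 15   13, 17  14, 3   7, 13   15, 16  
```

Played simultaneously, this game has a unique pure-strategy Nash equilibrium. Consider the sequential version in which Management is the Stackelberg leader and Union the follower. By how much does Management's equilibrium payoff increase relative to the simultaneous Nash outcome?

Union best-responds to each possible Management move:
- N1: Union compares 11, 12, 7 and picks Firm; Management would get 20.
- N2: Union compares 8, 14, 13 and picks Firm; Management would get 16.
- N3: Union compares 10, 13, 14 and picks Hard; Management would get 3.
- N4: Union compares 17, 5, 7 and picks Soft; Management would get 3.
- N5: Union compares 9, 5, 15 and picks Hard; Management would get 16.
Management's induced payoffs are 20, 16, 3, 3, 16, so Management commits to N1. Subgame-perfect outcome: (Firm, N1) with payoffs (12, 20).
For the simultaneous game, intersect best replies.
Union's best replies: N1→Firm; N2→Firm; N3→Hard; N4→Soft; N5→Hard.
Management's best replies: Soft→N2; Firm→N1; Hard→N2.
Only (Firm, N1) has each player best-responding; Nash payoffs (12, 20).
Management's commitment gain: 20 − 20 = 0.

0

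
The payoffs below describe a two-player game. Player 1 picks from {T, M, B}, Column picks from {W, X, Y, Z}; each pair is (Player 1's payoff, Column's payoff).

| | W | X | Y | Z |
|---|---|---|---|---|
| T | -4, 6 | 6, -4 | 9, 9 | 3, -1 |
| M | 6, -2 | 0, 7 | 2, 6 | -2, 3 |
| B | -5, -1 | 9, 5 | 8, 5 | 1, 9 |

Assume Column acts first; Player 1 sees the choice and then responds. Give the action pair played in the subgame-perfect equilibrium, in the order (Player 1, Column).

Backward induction with Column moving first.
- W: Player 1 compares -4, 6, -5 and picks M; Column would get -2.
- X: Player 1 compares 6, 0, 9 and picks B; Column would get 5.
- Y: Player 1 compares 9, 2, 8 and picks T; Column would get 9.
- Z: Player 1 compares 3, -2, 1 and picks T; Column would get -1.
Among -2, 5, 9, -1, the best is 9 at Y. Subgame-perfect outcome: (T, Y) with payoffs (9, 9).

(T, Y)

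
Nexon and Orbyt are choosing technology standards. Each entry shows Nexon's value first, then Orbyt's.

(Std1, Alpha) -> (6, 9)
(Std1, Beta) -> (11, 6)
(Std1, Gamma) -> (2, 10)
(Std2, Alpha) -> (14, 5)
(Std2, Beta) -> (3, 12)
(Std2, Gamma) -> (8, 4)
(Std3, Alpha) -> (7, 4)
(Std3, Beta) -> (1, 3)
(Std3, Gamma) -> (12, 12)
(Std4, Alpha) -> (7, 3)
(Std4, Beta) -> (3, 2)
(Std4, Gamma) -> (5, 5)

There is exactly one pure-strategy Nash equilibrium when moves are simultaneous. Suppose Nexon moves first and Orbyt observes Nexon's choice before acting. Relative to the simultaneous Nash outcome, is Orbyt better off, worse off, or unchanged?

unchanged

Orbyt best-responds to each possible Nexon move:
- Std1: Orbyt compares 9, 6, 10 and picks Gamma; Nexon would get 2.
- Std2: Orbyt compares 5, 12, 4 and picks Beta; Nexon would get 3.
- Std3: Orbyt compares 4, 3, 12 and picks Gamma; Nexon would get 12.
- Std4: Orbyt compares 3, 2, 5 and picks Gamma; Nexon would get 5.
Among 2, 3, 12, 5, the best is 12 at Std3. Subgame-perfect outcome: (Std3, Gamma) with payoffs (12, 12).
Under simultaneous play:
Nexon's best replies: Alpha→Std2; Beta→Std1; Gamma→Std3.
Orbyt's best replies: Std1→Gamma; Std2→Beta; Std3→Gamma; Std4→Gamma.
Only (Std3, Gamma) has each player best-responding; Nash payoffs (12, 12).
Orbyt earns 12 sequentially versus 12 at the Nash outcome: unchanged.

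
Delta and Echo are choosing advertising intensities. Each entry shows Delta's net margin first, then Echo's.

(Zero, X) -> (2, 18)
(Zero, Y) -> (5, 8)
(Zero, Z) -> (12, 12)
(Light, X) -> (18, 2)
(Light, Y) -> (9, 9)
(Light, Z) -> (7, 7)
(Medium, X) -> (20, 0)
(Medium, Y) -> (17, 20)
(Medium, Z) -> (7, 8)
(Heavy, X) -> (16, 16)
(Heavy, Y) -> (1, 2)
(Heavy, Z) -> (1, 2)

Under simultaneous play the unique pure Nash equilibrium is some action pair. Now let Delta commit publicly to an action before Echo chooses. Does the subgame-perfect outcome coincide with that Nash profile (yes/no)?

Backward induction with Delta moving first.
- Zero → Echo plays X (best of 18, 8, 12); Delta gets 2.
- Light → Echo plays Y (best of 2, 9, 7); Delta gets 9.
- Medium → Echo plays Y (best of 0, 20, 8); Delta gets 17.
- Heavy → Echo plays X (best of 16, 2, 2); Delta gets 16.
Maximizing over 2, 9, 17, 16, Delta chooses Medium. Subgame-perfect outcome: (Medium, Y) with payoffs (17, 20).
Now find the simultaneous Nash equilibrium.
Delta's best replies: X→Medium; Y→Medium; Z→Zero.
Echo's best replies: Zero→X; Light→Y; Medium→Y; Heavy→X.
Only (Medium, Y) has each player best-responding; Nash payoffs (17, 20).
Sequential outcome (Medium, Y) coincides with the Nash profile (Medium, Y).

yes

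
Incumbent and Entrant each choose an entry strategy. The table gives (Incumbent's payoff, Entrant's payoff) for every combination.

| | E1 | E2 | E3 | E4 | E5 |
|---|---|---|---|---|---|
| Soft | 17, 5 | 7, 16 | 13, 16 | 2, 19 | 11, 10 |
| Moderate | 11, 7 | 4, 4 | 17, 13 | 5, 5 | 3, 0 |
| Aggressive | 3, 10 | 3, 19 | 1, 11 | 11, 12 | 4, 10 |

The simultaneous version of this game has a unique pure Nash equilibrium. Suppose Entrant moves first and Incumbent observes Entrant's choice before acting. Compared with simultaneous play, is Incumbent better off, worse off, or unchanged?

Solve by backward induction (Entrant leads).
- E1: BR = Soft, leader payoff 5.
- E2: BR = Soft, leader payoff 16.
- E3: BR = Moderate, leader payoff 13.
- E4: BR = Aggressive, leader payoff 12.
- E5: BR = Soft, leader payoff 10.
Among 5, 16, 13, 12, 10, the best is 16 at E2. Subgame-perfect outcome: (Soft, E2) with payoffs (7, 16).
Under simultaneous play:
Incumbent's best replies: E1→Soft; E2→Soft; E3→Moderate; E4→Aggressive; E5→Soft.
Entrant's best replies: Soft→E4; Moderate→E3; Aggressive→E2.
The unique mutual best reply is (Moderate, E3), giving (17, 13).
Incumbent earns 7 sequentially versus 17 at the Nash outcome: worse off.

worse off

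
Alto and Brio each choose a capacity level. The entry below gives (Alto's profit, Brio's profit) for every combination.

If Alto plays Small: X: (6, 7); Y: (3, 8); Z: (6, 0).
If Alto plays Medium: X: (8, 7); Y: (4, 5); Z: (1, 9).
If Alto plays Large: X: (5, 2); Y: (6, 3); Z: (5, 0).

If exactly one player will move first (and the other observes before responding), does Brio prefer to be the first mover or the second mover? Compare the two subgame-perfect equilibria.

first

If Alto leads: Brio's best replies are Small→Y, Medium→Z, Large→Y; Alto's induced payoffs 3, 1, 6; outcome (Large, Y), payoffs (6, 3).
If Brio leads: Alto's best replies are X→Medium, Y→Large, Z→Small; Brio's induced payoffs 7, 3, 0; outcome (Medium, X), payoffs (8, 7).
Brio gets 7 moving first and 3 moving second, so Brio prefers to move first.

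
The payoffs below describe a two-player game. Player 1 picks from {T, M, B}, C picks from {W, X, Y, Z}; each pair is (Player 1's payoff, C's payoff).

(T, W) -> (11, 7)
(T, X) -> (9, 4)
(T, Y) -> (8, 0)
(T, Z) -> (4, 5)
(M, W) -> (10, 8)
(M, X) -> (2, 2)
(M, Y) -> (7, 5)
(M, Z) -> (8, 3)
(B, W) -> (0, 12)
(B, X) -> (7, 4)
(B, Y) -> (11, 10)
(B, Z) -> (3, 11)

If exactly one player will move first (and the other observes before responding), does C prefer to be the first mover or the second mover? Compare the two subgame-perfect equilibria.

If Player 1 leads: C's best replies are T→W, M→W, B→W; Player 1's induced payoffs 11, 10, 0; outcome (T, W), payoffs (11, 7).
If C leads: Player 1's best replies are W→T, X→T, Y→B, Z→M; C's induced payoffs 7, 4, 10, 3; outcome (B, Y), payoffs (11, 10).
C gets 10 moving first and 7 moving second, so C prefers to move first.

first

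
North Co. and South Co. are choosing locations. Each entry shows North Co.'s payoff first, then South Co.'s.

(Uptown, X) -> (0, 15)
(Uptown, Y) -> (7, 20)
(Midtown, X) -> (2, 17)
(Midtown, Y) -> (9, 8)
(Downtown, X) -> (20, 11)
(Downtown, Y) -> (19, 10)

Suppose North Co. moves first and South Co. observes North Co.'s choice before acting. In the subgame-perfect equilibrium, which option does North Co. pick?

Downtown

Backward induction with North Co. moving first.
- Uptown: BR = Y, leader payoff 7.
- Midtown: BR = X, leader payoff 2.
- Downtown: BR = X, leader payoff 20.
Among 7, 2, 20, the best is 20 at Downtown. Subgame-perfect outcome: (Downtown, X) with payoffs (20, 11).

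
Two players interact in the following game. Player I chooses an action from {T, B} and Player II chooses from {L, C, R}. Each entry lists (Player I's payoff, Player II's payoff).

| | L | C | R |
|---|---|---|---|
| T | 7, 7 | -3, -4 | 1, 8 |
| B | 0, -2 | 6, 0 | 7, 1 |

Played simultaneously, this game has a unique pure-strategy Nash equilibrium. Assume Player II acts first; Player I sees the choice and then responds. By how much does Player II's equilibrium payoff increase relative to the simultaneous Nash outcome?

Work backward from Player I's decision.
- L → Player I plays T (best of 7, 0); Player II gets 7.
- C → Player I plays B (best of -3, 6); Player II gets 0.
- R → Player I plays B (best of 1, 7); Player II gets 1.
Among 7, 0, 1, the best is 7 at L. Subgame-perfect outcome: (T, L) with payoffs (7, 7).
For the simultaneous game, intersect best replies.
Player I's best replies: L→T; C→B; R→B.
Player II's best replies: T→R; B→R.
Only (B, R) has each player best-responding; Nash payoffs (7, 1).
Player II's commitment gain: 7 − 1 = 6.

6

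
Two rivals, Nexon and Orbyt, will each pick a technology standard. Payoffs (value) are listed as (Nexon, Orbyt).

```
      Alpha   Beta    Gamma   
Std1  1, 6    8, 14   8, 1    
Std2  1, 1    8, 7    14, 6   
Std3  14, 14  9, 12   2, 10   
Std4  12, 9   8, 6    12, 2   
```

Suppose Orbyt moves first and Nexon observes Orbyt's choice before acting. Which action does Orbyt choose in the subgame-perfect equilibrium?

Backward induction with Orbyt moving first.
- Alpha: BR = Std3, leader payoff 14.
- Beta: BR = Std3, leader payoff 12.
- Gamma: BR = Std2, leader payoff 6.
Maximizing over 14, 12, 6, Orbyt chooses Alpha. Subgame-perfect outcome: (Std3, Alpha) with payoffs (14, 14).

Alpha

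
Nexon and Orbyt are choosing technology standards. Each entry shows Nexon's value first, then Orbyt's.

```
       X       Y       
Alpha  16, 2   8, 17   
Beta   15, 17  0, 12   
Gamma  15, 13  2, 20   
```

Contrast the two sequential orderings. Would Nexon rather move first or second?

If Nexon leads: Orbyt's best replies are Alpha→Y, Beta→X, Gamma→Y; Nexon's induced payoffs 8, 15, 2; outcome (Beta, X), payoffs (15, 17).
If Orbyt leads: Nexon's best replies are X→Alpha, Y→Alpha; Orbyt's induced payoffs 2, 17; outcome (Alpha, Y), payoffs (8, 17).
Nexon gets 15 moving first and 8 moving second, so Nexon prefers to move first.

first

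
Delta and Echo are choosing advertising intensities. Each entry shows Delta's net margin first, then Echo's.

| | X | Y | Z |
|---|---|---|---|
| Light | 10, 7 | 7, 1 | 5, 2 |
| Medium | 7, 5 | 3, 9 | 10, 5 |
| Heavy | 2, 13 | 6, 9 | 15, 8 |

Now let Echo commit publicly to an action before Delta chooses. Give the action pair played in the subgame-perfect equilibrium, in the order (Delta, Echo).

Delta best-responds to each possible Echo move:
- X: Delta compares 10, 7, 2 and picks Light; Echo would get 7.
- Y: Delta compares 7, 3, 6 and picks Light; Echo would get 1.
- Z: Delta compares 5, 10, 15 and picks Heavy; Echo would get 8.
Maximizing over 7, 1, 8, Echo chooses Z. Subgame-perfect outcome: (Heavy, Z) with payoffs (15, 8).

(Heavy, Z)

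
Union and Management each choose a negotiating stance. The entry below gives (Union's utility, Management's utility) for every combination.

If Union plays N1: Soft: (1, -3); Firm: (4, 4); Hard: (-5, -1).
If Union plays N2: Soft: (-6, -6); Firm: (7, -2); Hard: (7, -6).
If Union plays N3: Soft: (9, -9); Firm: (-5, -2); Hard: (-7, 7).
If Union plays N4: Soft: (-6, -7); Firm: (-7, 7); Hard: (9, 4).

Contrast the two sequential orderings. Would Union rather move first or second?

If Union leads: Management's best replies are N1→Firm, N2→Firm, N3→Hard, N4→Firm; Union's induced payoffs 4, 7, -7, -7; outcome (N2, Firm), payoffs (7, -2).
If Management leads: Union's best replies are Soft→N3, Firm→N2, Hard→N4; Management's induced payoffs -9, -2, 4; outcome (N4, Hard), payoffs (9, 4).
Union gets 7 moving first and 9 moving second, so Union prefers to move second.

second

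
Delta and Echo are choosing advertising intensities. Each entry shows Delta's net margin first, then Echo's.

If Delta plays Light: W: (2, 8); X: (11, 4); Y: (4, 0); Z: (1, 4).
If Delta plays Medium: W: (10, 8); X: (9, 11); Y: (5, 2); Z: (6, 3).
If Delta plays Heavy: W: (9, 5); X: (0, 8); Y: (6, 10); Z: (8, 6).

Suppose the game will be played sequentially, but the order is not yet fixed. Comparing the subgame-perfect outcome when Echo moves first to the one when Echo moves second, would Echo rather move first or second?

second

If Delta leads: Echo's best replies are Light→W, Medium→X, Heavy→Y; Delta's induced payoffs 2, 9, 6; outcome (Medium, X), payoffs (9, 11).
If Echo leads: Delta's best replies are W→Medium, X→Light, Y→Heavy, Z→Heavy; Echo's induced payoffs 8, 4, 10, 6; outcome (Heavy, Y), payoffs (6, 10).
Echo gets 10 moving first and 11 moving second, so Echo prefers to move second.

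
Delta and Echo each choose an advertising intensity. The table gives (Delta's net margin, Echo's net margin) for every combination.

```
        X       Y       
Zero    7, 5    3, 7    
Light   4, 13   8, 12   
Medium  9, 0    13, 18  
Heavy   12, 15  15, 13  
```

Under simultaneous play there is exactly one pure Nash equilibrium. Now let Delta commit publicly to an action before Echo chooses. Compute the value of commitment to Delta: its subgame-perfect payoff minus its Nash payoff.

Solve by backward induction (Delta leads).
- Zero: Echo compares 5, 7 and picks Y; Delta would get 3.
- Light: Echo compares 13, 12 and picks X; Delta would get 4.
- Medium: Echo compares 0, 18 and picks Y; Delta would get 13.
- Heavy: Echo compares 15, 13 and picks X; Delta would get 12.
Maximizing over 3, 4, 13, 12, Delta chooses Medium. Subgame-perfect outcome: (Medium, Y) with payoffs (13, 18).
Under simultaneous play:
Delta's best replies: X→Heavy; Y→Heavy.
Echo's best replies: Zero→Y; Light→X; Medium→Y; Heavy→X.
The unique mutual best reply is (Heavy, X), giving (12, 15).
Delta's commitment gain: 13 − 12 = 1.

1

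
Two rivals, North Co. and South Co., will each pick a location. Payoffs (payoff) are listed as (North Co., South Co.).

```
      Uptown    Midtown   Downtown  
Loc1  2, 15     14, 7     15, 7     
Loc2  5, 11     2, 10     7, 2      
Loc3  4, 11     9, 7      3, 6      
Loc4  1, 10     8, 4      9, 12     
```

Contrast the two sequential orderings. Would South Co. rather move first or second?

If North Co. leads: South Co.'s best replies are Loc1→Uptown, Loc2→Uptown, Loc3→Uptown, Loc4→Downtown; North Co.'s induced payoffs 2, 5, 4, 9; outcome (Loc4, Downtown), payoffs (9, 12).
If South Co. leads: North Co.'s best replies are Uptown→Loc2, Midtown→Loc1, Downtown→Loc1; South Co.'s induced payoffs 11, 7, 7; outcome (Loc2, Uptown), payoffs (5, 11).
South Co. gets 11 moving first and 12 moving second, so South Co. prefers to move second.

second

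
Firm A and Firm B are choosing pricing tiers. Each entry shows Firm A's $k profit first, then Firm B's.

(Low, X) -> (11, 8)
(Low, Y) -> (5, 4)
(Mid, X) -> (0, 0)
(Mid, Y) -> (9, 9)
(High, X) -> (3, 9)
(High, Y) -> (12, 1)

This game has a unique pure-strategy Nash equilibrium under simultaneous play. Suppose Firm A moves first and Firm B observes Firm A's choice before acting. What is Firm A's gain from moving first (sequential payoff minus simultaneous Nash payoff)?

Solve by backward induction (Firm A leads).
- Low: BR = X, leader payoff 11.
- Mid: BR = Y, leader payoff 9.
- High: BR = X, leader payoff 3.
Firm A's induced payoffs are 11, 9, 3, so Firm A commits to Low. Subgame-perfect outcome: (Low, X) with payoffs (11, 8).
Under simultaneous play:
Firm A's best replies: X→Low; Y→High.
Firm B's best replies: Low→X; Mid→Y; High→X.
The unique mutual best reply is (Low, X), giving (11, 8).
Firm A's commitment gain: 11 − 11 = 0.

0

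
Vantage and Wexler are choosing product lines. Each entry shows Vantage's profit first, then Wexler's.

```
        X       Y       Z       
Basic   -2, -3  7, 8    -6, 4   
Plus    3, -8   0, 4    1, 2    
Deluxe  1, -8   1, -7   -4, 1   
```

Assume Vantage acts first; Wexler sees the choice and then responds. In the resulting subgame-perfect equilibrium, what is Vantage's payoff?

7

Solve by backward induction (Vantage leads).
- Basic → Wexler plays Y (best of -3, 8, 4); Vantage gets 7.
- Plus → Wexler plays Y (best of -8, 4, 2); Vantage gets 0.
- Deluxe → Wexler plays Z (best of -8, -7, 1); Vantage gets -4.
Maximizing over 7, 0, -4, Vantage chooses Basic. Subgame-perfect outcome: (Basic, Y) with payoffs (7, 8).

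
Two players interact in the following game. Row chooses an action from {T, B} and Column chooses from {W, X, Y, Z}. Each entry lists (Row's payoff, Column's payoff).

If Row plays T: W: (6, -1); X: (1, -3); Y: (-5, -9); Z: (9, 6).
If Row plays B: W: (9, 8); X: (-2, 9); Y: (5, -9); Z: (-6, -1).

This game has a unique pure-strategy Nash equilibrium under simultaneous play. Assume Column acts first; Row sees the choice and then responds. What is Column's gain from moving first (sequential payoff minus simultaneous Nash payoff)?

Backward induction with Column moving first.
- W → Row plays B (best of 6, 9); Column gets 8.
- X → Row plays T (best of 1, -2); Column gets -3.
- Y → Row plays B (best of -5, 5); Column gets -9.
- Z → Row plays T (best of 9, -6); Column gets 6.
Column's induced payoffs are 8, -3, -9, 6, so Column commits to W. Subgame-perfect outcome: (B, W) with payoffs (9, 8).
Under simultaneous play:
Row's best replies: W→B; X→T; Y→B; Z→T.
Column's best replies: T→Z; B→X.
Only (T, Z) has each player best-responding; Nash payoffs (9, 6).
Column's commitment gain: 8 − 6 = 2.

2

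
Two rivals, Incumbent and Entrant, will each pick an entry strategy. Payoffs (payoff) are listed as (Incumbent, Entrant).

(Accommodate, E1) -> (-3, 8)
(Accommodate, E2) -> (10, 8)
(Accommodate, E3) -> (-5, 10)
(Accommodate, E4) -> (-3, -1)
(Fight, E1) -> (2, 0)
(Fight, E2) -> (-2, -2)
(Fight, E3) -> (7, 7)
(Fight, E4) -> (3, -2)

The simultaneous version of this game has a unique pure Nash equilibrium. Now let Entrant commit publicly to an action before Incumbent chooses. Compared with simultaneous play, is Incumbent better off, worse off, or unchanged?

Incumbent best-responds to each possible Entrant move:
- E1: BR = Fight, leader payoff 0.
- E2: BR = Accommodate, leader payoff 8.
- E3: BR = Fight, leader payoff 7.
- E4: BR = Fight, leader payoff -2.
Among 0, 8, 7, -2, the best is 8 at E2. Subgame-perfect outcome: (Accommodate, E2) with payoffs (10, 8).
Now find the simultaneous Nash equilibrium.
Incumbent's best replies: E1→Fight; E2→Accommodate; E3→Fight; E4→Fight.
Entrant's best replies: Accommodate→E3; Fight→E3.
Only (Fight, E3) has each player best-responding; Nash payoffs (7, 7).
Incumbent earns 10 sequentially versus 7 at the Nash outcome: better off.

better off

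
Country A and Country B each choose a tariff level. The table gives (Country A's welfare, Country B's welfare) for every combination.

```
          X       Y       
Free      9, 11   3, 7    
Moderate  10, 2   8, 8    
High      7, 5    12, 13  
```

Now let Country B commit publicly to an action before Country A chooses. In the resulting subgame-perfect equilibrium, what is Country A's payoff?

Solve by backward induction (Country B leads).
- X → Country A plays Moderate (best of 9, 10, 7); Country B gets 2.
- Y → Country A plays High (best of 3, 8, 12); Country B gets 13.
Country B's induced payoffs are 2, 13, so Country B commits to Y. Subgame-perfect outcome: (High, Y) with payoffs (12, 13).

12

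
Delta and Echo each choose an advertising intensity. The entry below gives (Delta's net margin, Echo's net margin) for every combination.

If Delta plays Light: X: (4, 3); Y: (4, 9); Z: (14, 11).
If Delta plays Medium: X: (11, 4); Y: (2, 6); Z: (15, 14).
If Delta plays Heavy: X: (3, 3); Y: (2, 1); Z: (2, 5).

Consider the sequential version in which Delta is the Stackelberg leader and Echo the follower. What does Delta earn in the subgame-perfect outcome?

15

Work backward from Echo's decision.
- Light → Echo plays Z (best of 3, 9, 11); Delta gets 14.
- Medium → Echo plays Z (best of 4, 6, 14); Delta gets 15.
- Heavy → Echo plays Z (best of 3, 1, 5); Delta gets 2.
Maximizing over 14, 15, 2, Delta chooses Medium. Subgame-perfect outcome: (Medium, Z) with payoffs (15, 14).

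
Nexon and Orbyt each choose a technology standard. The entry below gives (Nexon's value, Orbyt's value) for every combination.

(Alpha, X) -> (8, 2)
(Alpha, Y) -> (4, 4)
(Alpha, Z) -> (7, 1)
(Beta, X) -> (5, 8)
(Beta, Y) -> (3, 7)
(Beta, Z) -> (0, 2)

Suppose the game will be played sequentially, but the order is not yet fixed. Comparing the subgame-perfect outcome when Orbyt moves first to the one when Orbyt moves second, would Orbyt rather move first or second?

If Nexon leads: Orbyt's best replies are Alpha→Y, Beta→X; Nexon's induced payoffs 4, 5; outcome (Beta, X), payoffs (5, 8).
If Orbyt leads: Nexon's best replies are X→Alpha, Y→Alpha, Z→Alpha; Orbyt's induced payoffs 2, 4, 1; outcome (Alpha, Y), payoffs (4, 4).
Orbyt gets 4 moving first and 8 moving second, so Orbyt prefers to move second.

second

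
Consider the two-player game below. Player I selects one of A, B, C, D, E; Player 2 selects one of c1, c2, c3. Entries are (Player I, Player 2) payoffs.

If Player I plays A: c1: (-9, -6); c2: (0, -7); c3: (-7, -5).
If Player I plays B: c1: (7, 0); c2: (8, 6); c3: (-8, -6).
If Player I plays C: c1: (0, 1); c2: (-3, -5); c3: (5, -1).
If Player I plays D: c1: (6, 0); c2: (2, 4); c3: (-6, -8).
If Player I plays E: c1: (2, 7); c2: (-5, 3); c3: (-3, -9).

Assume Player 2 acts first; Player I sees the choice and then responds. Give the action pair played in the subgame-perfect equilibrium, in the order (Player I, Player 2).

Player I best-responds to each possible Player 2 move:
- c1 → Player I plays B (best of -9, 7, 0, 6, 2); Player 2 gets 0.
- c2 → Player I plays B (best of 0, 8, -3, 2, -5); Player 2 gets 6.
- c3 → Player I plays C (best of -7, -8, 5, -6, -3); Player 2 gets -1.
Among 0, 6, -1, the best is 6 at c2. Subgame-perfect outcome: (B, c2) with payoffs (8, 6).

(B, c2)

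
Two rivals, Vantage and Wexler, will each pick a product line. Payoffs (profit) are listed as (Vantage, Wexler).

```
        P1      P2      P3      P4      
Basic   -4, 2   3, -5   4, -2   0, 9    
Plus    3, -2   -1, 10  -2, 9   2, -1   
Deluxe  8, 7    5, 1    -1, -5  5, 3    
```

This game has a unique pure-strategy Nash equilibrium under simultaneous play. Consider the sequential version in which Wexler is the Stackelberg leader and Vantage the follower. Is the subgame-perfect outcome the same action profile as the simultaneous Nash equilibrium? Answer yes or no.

yes

Work backward from Vantage's decision.
- P1: BR = Deluxe, leader payoff 7.
- P2: BR = Deluxe, leader payoff 1.
- P3: BR = Basic, leader payoff -2.
- P4: BR = Deluxe, leader payoff 3.
Wexler's induced payoffs are 7, 1, -2, 3, so Wexler commits to P1. Subgame-perfect outcome: (Deluxe, P1) with payoffs (8, 7).
Under simultaneous play:
Vantage's best replies: P1→Deluxe; P2→Deluxe; P3→Basic; P4→Deluxe.
Wexler's best replies: Basic→P4; Plus→P2; Deluxe→P1.
The unique mutual best reply is (Deluxe, P1), giving (8, 7).
Sequential outcome (Deluxe, P1) coincides with the Nash profile (Deluxe, P1).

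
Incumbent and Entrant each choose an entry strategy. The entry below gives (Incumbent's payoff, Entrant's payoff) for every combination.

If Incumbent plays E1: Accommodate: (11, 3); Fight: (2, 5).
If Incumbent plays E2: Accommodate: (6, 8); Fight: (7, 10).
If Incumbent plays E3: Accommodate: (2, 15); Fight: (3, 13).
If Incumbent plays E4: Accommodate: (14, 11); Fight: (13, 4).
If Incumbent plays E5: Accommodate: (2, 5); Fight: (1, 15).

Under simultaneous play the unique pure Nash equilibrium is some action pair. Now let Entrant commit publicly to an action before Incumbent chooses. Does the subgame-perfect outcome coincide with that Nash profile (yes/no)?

Backward induction with Entrant moving first.
- Accommodate: BR = E4, leader payoff 11.
- Fight: BR = E4, leader payoff 4.
Maximizing over 11, 4, Entrant chooses Accommodate. Subgame-perfect outcome: (E4, Accommodate) with payoffs (14, 11).
Under simultaneous play:
Incumbent's best replies: Accommodate→E4; Fight→E4.
Entrant's best replies: E1→Fight; E2→Fight; E3→Accommodate; E4→Accommodate; E5→Fight.
The unique mutual best reply is (E4, Accommodate), giving (14, 11).
Sequential outcome (E4, Accommodate) coincides with the Nash profile (E4, Accommodate).

yes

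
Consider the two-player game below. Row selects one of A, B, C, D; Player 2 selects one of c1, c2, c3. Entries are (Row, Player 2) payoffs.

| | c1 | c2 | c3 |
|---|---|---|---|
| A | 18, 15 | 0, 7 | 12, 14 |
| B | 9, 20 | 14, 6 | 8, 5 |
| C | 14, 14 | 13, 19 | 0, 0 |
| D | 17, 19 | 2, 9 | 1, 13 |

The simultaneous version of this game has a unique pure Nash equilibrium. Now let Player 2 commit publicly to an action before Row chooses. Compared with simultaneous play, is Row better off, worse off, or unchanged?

Backward induction with Player 2 moving first.
- c1: BR = A, leader payoff 15.
- c2: BR = B, leader payoff 6.
- c3: BR = A, leader payoff 14.
Player 2's induced payoffs are 15, 6, 14, so Player 2 commits to c1. Subgame-perfect outcome: (A, c1) with payoffs (18, 15).
For the simultaneous game, intersect best replies.
Row's best replies: c1→A; c2→B; c3→A.
Player 2's best replies: A→c1; B→c1; C→c2; D→c1.
The unique mutual best reply is (A, c1), giving (18, 15).
Row earns 18 sequentially versus 18 at the Nash outcome: unchanged.

unchanged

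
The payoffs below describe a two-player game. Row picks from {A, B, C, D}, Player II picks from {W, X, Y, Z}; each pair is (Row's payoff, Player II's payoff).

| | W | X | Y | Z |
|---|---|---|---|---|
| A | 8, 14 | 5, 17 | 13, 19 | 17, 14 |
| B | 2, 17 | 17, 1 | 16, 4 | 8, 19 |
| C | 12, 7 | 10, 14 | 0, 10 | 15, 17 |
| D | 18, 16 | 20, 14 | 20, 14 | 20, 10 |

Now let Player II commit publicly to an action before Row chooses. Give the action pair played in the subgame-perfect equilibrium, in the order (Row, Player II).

(D, W)

Work backward from Row's decision.
- W: Row compares 8, 2, 12, 18 and picks D; Player II would get 16.
- X: Row compares 5, 17, 10, 20 and picks D; Player II would get 14.
- Y: Row compares 13, 16, 0, 20 and picks D; Player II would get 14.
- Z: Row compares 17, 8, 15, 20 and picks D; Player II would get 10.
Among 16, 14, 14, 10, the best is 16 at W. Subgame-perfect outcome: (D, W) with payoffs (18, 16).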